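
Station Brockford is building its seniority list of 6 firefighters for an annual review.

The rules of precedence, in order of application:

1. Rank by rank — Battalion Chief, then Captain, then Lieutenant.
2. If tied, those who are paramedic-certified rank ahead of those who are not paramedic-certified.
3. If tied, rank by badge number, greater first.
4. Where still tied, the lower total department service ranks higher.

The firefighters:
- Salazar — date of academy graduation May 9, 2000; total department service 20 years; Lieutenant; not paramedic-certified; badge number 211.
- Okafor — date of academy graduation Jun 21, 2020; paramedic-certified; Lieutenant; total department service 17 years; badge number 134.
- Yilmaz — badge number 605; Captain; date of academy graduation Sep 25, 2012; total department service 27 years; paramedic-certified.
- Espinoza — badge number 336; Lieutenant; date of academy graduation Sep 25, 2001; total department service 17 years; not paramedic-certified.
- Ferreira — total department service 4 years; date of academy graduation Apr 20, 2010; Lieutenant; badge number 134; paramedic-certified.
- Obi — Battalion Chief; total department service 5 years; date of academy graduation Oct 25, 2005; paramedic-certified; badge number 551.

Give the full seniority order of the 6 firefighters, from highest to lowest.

By rank: Obi (Battalion Chief); then Yilmaz (Captain); then Ferreira, Okafor, Espinoza and Salazar (Lieutenant).
Among Ferreira, Okafor, Espinoza and Salazar, paramedic-certified before not paramedic-certified: Ferreira and Okafor (paramedic-certified) before Espinoza and Salazar (not paramedic-certified).
Ferreira and Okafor both have badge number 134, so the next rule applies.
Among Ferreira and Okafor, by total department service (lower first): Ferreira (4 years) before Okafor (17 years).
Among Espinoza and Salazar, by badge number (higher first): Espinoza (336) before Salazar (211).
Full order: Obi, Yilmaz, Ferreira, Okafor, Espinoza, Salazar.

Obi, Yilmaz, Ferreira, Okafor, Espinoza, Salazar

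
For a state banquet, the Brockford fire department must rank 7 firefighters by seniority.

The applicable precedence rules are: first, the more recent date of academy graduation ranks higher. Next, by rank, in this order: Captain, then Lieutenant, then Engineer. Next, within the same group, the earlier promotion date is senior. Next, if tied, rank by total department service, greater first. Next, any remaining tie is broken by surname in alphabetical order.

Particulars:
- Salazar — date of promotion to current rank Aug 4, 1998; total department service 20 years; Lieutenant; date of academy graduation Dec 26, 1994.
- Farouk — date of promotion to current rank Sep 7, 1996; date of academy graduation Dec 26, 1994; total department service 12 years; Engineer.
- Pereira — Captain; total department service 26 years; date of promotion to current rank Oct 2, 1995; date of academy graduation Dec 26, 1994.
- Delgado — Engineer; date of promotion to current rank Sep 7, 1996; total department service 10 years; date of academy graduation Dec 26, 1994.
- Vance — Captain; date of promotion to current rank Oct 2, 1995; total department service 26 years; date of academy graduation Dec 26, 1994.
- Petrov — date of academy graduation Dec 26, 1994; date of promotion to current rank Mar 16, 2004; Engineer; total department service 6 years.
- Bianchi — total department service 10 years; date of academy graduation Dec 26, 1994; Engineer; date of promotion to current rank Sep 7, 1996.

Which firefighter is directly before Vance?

Pereira

By date of academy graduation (later first): Pereira, Vance, Salazar, Farouk, Bianchi, Delgado and Petrov (each Dec 26, 1994).
Among Pereira, Vance, Salazar, Farouk, Bianchi, Delgado and Petrov, by rank: Pereira and Vance (Captain) before Salazar (Lieutenant) before Farouk, Bianchi, Delgado and Petrov (Engineer).
Pereira and Vance both have date of promotion to current rank Oct 2, 1995, so the next rule applies.
Pereira and Vance both have total department service 26 years, so the next rule applies.
Among Pereira and Vance, alphabetically by surname: Pereira before Vance.
Among Farouk, Bianchi, Delgado and Petrov, by date of promotion to current rank (earlier first): Farouk, Bianchi and Delgado (Sep 7, 1996) before Petrov (Mar 16, 2004).
Among Farouk, Bianchi and Delgado, by total department service (higher first): Farouk (12 years) before Bianchi and Delgado (10 years).
Among Bianchi and Delgado, alphabetically by surname: Bianchi before Delgado.
Order: Pereira, Vance, Salazar, Farouk, Bianchi, Delgado, Petrov.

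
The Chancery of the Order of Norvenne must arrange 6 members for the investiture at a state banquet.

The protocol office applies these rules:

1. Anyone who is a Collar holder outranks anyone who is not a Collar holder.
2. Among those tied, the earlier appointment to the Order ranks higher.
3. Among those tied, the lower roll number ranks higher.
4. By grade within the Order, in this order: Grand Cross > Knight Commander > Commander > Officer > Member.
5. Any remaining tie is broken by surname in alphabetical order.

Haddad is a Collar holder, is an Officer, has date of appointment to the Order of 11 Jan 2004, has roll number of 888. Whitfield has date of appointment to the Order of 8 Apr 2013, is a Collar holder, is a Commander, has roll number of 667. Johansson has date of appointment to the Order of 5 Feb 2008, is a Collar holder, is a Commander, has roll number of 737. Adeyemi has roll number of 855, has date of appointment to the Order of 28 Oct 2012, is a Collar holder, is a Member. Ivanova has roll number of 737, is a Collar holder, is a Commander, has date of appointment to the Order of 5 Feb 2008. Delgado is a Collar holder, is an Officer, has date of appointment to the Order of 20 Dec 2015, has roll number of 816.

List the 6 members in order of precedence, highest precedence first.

By the first rule: Haddad, Ivanova, Johansson, Adeyemi, Whitfield and Delgado (each a Collar holder).
Among Haddad, Ivanova, Johansson, Adeyemi, Whitfield and Delgado, by date of appointment to the Order (earlier first): Haddad (11 Jan 2004) before Ivanova and Johansson (5 Feb 2008) before Adeyemi (28 Oct 2012) before Whitfield (8 Apr 2013) before Delgado (20 Dec 2015).
Ivanova and Johansson both have roll number 737, so the next rule applies.
Ivanova and Johansson are each Commander, so the next rule applies.
Among Ivanova and Johansson, alphabetically by surname: Ivanova before Johansson.
Full order: Haddad, Ivanova, Johansson, Adeyemi, Whitfield, Delgado.

Haddad, Ivanova, Johansson, Adeyemi, Whitfield, Delgado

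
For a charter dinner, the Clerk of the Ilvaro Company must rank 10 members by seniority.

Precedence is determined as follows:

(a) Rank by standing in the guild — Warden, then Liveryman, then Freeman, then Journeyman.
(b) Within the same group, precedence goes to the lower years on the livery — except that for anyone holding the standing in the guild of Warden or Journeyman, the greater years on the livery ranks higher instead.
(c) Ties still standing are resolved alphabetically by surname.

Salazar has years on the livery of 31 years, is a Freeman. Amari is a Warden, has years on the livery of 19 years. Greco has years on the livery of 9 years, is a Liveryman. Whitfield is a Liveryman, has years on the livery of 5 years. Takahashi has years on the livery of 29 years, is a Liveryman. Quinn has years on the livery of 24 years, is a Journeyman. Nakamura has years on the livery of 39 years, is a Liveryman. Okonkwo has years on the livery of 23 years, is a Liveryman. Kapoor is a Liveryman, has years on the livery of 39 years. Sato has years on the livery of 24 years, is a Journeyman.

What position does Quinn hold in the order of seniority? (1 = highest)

9

By standing in the guild: Amari (Warden); then Whitfield, Greco, Okonkwo, Takahashi, Kapoor and Nakamura (Liveryman); then Salazar (Freeman); then Quinn and Sato (Journeyman).
Among Whitfield, Greco, Okonkwo, Takahashi, Kapoor and Nakamura, by years on the livery (lower first): Whitfield (5 years) before Greco (9 years) before Okonkwo (23 years) before Takahashi (29 years) before Kapoor and Nakamura (39 years).
Among Kapoor and Nakamura, alphabetically by surname: Kapoor before Nakamura.
Quinn and Sato both have years on the livery 24 years, so the next rule applies.
Among Quinn and Sato, alphabetically by surname: Quinn before Sato.
Order: Amari, Whitfield, Greco, Okonkwo, Takahashi, Kapoor, Nakamura, Salazar, Quinn, Sato. So position 9.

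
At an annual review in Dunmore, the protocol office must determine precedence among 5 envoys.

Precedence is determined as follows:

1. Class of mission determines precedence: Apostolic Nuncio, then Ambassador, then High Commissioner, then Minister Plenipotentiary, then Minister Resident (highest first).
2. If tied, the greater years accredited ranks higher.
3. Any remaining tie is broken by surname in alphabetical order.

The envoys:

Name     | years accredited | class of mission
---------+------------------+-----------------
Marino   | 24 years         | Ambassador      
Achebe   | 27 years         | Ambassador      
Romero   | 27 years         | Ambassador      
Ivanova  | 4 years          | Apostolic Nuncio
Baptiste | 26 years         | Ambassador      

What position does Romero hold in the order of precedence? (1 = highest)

3

By class of mission: Ivanova (Apostolic Nuncio); then Achebe, Romero, Baptiste and Marino (Ambassador).
Among Achebe, Romero, Baptiste and Marino, by years accredited (higher first): Achebe and Romero (27 years) before Baptiste (26 years) before Marino (24 years).
Among Achebe and Romero, alphabetically by surname: Achebe before Romero.
Order: Ivanova, Achebe, Romero, Baptiste, Marino. So position 3.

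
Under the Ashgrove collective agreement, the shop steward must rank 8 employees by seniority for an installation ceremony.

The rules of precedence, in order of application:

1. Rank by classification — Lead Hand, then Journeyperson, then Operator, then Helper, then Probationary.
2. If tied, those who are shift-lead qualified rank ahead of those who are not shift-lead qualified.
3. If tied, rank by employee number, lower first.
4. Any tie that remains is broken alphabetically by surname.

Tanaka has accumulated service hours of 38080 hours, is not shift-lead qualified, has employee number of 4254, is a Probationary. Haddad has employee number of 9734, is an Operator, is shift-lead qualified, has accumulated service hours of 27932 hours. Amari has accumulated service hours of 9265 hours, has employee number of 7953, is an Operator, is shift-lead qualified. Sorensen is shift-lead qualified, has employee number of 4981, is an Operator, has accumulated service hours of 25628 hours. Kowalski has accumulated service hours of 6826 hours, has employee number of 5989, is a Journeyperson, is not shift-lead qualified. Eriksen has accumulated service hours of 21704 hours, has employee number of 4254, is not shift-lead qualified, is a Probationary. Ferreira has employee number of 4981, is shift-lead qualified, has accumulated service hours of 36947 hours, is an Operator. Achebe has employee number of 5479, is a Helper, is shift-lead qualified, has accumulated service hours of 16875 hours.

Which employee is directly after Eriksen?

Tanaka

By classification: Kowalski (Journeyperson); then Ferreira, Sorensen, Amari and Haddad (Operator); then Achebe (Helper); then Eriksen and Tanaka (Probationary).
Ferreira, Sorensen, Amari and Haddad are each shift-lead qualified, so the next rule applies.
Among Ferreira, Sorensen, Amari and Haddad, by employee number (lower first): Ferreira and Sorensen (4981) before Amari (7953) before Haddad (9734).
Among Ferreira and Sorensen, alphabetically by surname: Ferreira before Sorensen.
Eriksen and Tanaka are each not shift-lead qualified, so the next rule applies.
Eriksen and Tanaka both have employee number 4254, so the next rule applies.
Among Eriksen and Tanaka, alphabetically by surname: Eriksen before Tanaka.
Order: Kowalski, Ferreira, Sorensen, Amari, Haddad, Achebe, Eriksen, Tanaka.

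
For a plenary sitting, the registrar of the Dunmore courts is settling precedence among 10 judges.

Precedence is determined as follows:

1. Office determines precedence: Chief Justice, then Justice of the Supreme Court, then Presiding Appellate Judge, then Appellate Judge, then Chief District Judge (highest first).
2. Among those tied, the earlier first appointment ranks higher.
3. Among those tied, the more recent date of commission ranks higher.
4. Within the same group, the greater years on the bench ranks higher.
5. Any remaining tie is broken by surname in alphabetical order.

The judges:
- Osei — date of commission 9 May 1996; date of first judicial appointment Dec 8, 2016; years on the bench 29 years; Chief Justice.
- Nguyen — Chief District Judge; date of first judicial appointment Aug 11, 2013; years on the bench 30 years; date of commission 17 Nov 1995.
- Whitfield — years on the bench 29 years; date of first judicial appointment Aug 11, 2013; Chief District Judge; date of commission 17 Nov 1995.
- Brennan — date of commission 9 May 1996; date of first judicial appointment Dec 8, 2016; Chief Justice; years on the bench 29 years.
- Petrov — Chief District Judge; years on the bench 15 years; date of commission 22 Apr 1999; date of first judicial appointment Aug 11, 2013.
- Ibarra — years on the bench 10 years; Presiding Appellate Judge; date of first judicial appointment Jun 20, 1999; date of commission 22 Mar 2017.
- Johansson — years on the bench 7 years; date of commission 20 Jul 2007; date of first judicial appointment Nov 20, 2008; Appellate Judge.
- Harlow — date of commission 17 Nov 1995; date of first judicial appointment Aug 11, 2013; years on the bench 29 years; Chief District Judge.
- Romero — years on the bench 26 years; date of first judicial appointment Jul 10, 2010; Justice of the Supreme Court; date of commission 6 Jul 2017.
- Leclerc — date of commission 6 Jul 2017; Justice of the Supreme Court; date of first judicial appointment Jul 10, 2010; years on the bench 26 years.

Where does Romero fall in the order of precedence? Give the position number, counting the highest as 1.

By office: Brennan and Osei (Chief Justice); then Leclerc and Romero (Justice of the Supreme Court); then Ibarra (Presiding Appellate Judge); then Johansson (Appellate Judge); then Petrov, Nguyen, Harlow and Whitfield (Chief District Judge).
Brennan and Osei both have date of first judicial appointment Dec 8, 2016, so the next rule applies.
Brennan and Osei both have date of commission 9 May 1996, so the next rule applies.
Brennan and Osei both have years on the bench 29 years, so the next rule applies.
Among Brennan and Osei, alphabetically by surname: Brennan before Osei.
Leclerc and Romero both have date of first judicial appointment Jul 10, 2010, so the next rule applies.
Leclerc and Romero both have date of commission 6 Jul 2017, so the next rule applies.
Leclerc and Romero both have years on the bench 26 years, so the next rule applies.
Among Leclerc and Romero, alphabetically by surname: Leclerc before Romero.
Petrov, Nguyen, Harlow and Whitfield all have date of first judicial appointment Aug 11, 2013, so the next rule applies.
Among Petrov, Nguyen, Harlow and Whitfield, by date of commission (later first): Petrov (22 Apr 1999) before Nguyen, Harlow and Whitfield (17 Nov 1995).
Among Nguyen, Harlow and Whitfield, by years on the bench (higher first): Nguyen (30 years) before Harlow and Whitfield (29 years).
Among Harlow and Whitfield, alphabetically by surname: Harlow before Whitfield.
Order: Brennan, Osei, Leclerc, Romero, Ibarra, Johansson, Petrov, Nguyen, Harlow, Whitfield. So position 4.

4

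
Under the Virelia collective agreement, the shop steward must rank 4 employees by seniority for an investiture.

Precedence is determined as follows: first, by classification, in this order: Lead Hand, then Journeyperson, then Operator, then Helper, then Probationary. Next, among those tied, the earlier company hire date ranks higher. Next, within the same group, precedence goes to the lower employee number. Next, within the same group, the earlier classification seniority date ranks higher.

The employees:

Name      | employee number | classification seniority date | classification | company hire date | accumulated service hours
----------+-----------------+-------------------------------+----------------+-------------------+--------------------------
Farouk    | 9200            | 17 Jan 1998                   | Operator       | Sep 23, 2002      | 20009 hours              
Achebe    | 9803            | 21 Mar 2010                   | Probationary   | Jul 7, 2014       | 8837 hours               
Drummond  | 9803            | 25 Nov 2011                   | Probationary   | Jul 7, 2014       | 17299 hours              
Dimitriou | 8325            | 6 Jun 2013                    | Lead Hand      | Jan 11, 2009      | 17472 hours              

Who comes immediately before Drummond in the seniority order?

Achebe

By classification: Dimitriou (Lead Hand); then Farouk (Operator); then Achebe and Drummond (Probationary).
Achebe and Drummond both have company hire date Jul 7, 2014, so the next rule applies.
Achebe and Drummond both have employee number 9803, so the next rule applies.
Among Achebe and Drummond, by classification seniority date (earlier first): Achebe (21 Mar 2010) before Drummond (25 Nov 2011).
Order: Dimitriou, Farouk, Achebe, Drummond.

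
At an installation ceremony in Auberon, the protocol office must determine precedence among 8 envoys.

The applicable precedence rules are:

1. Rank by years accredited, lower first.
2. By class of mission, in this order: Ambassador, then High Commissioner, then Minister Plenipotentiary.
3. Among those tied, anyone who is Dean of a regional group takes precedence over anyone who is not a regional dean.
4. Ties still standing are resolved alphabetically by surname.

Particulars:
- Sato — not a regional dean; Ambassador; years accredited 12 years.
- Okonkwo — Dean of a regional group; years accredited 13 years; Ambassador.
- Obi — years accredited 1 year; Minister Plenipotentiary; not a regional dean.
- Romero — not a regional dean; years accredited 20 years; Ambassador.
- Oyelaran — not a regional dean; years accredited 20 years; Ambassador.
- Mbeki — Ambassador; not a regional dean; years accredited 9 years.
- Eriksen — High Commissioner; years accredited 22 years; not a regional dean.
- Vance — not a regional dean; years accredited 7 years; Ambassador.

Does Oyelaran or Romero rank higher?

By years accredited (lower first): Obi (1 year); then Vance (7 years); then Mbeki (9 years); then Sato (12 years); then Okonkwo (13 years); then Oyelaran and Romero (both 20 years); then Eriksen (22 years).
Oyelaran and Romero are each Ambassador, so the next rule applies.
Oyelaran and Romero are each not a regional dean, so the next rule applies.
Among Oyelaran and Romero, alphabetically by surname: Oyelaran before Romero.
So Oyelaran takes precedence.

Oyelaran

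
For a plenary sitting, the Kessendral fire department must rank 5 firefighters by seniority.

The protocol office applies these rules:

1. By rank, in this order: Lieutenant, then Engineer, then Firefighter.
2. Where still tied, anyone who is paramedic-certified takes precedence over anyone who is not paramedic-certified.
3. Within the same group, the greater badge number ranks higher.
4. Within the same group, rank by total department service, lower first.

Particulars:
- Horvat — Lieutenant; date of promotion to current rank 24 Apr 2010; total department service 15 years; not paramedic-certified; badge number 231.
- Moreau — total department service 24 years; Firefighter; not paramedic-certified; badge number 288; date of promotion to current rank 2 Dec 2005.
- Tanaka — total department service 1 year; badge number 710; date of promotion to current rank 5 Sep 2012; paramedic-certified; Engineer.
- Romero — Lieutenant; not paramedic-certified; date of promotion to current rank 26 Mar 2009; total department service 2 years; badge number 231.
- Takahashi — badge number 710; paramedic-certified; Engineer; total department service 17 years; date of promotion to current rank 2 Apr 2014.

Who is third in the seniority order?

Tanaka

By rank: Romero and Horvat (Lieutenant); then Tanaka and Takahashi (Engineer); then Moreau (Firefighter).
Romero and Horvat are each not paramedic-certified, so the next rule applies.
Romero and Horvat both have badge number 231, so the next rule applies.
Among Romero and Horvat, by total department service (lower first): Romero (2 years) before Horvat (15 years).
Tanaka and Takahashi are each paramedic-certified, so the next rule applies.
Tanaka and Takahashi both have badge number 710, so the next rule applies.
Among Tanaka and Takahashi, by total department service (lower first): Tanaka (1 year) before Takahashi (17 years).
Order: Romero, Horvat, Tanaka, Takahashi, Moreau.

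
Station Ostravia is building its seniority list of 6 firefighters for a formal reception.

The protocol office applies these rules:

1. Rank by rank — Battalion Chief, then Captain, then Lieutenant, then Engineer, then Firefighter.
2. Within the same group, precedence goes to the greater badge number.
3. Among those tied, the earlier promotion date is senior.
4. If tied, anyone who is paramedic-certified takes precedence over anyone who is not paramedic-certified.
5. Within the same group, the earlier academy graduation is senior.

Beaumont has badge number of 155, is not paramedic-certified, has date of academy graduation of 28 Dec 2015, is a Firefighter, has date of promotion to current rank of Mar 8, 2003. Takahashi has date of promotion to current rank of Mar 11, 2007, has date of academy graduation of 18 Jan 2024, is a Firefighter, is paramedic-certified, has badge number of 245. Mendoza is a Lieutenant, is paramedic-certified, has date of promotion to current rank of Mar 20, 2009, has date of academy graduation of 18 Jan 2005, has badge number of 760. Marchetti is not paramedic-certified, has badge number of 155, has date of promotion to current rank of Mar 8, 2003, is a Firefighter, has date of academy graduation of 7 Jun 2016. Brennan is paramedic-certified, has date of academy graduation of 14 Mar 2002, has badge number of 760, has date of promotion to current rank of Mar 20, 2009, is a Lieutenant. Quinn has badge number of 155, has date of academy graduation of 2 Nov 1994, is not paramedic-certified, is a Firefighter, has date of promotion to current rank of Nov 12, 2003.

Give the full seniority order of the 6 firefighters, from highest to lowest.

Brennan, Mendoza, Takahashi, Beaumont, Marchetti, Quinn

By rank: Brennan and Mendoza (Lieutenant); then Takahashi, Beaumont, Marchetti and Quinn (Firefighter).
Brennan and Mendoza both have badge number 760, so the next rule applies.
Brennan and Mendoza both have date of promotion to current rank Mar 20, 2009, so the next rule applies.
Brennan and Mendoza are each paramedic-certified, so the next rule applies.
Among Brennan and Mendoza, by date of academy graduation (earlier first): Brennan (14 Mar 2002) before Mendoza (18 Jan 2005).
Among Takahashi, Beaumont, Marchetti and Quinn, by badge number (higher first): Takahashi (245) before Beaumont, Marchetti and Quinn (155).
Among Beaumont, Marchetti and Quinn, by date of promotion to current rank (earlier first): Beaumont and Marchetti (Mar 8, 2003) before Quinn (Nov 12, 2003).
Beaumont and Marchetti are each not paramedic-certified, so the next rule applies.
Among Beaumont and Marchetti, by date of academy graduation (earlier first): Beaumont (28 Dec 2015) before Marchetti (7 Jun 2016).
Full order: Brennan, Mendoza, Takahashi, Beaumont, Marchetti, Quinn.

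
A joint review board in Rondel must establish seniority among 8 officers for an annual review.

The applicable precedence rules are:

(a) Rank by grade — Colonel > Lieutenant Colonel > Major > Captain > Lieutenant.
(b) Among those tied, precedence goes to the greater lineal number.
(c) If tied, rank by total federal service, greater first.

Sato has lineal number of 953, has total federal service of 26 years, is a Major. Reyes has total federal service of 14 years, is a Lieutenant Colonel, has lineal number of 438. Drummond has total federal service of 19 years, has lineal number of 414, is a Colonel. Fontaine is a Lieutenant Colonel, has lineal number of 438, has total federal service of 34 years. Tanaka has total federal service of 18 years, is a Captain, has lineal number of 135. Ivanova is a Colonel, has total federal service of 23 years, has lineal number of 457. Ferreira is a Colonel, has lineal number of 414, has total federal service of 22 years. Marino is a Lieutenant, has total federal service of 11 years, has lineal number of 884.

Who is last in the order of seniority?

Marino

By grade: Ivanova, Ferreira and Drummond (Colonel); then Fontaine and Reyes (Lieutenant Colonel); then Sato (Major); then Tanaka (Captain); then Marino (Lieutenant).
Among Ivanova, Ferreira and Drummond, by lineal number (higher first): Ivanova (457) before Ferreira and Drummond (414).
Among Ferreira and Drummond, by total federal service (higher first): Ferreira (22 years) before Drummond (19 years).
Fontaine and Reyes both have lineal number 438, so the next rule applies.
Among Fontaine and Reyes, by total federal service (higher first): Fontaine (34 years) before Reyes (14 years).
Order: Ivanova, Ferreira, Drummond, Fontaine, Reyes, Sato, Tanaka, Marino.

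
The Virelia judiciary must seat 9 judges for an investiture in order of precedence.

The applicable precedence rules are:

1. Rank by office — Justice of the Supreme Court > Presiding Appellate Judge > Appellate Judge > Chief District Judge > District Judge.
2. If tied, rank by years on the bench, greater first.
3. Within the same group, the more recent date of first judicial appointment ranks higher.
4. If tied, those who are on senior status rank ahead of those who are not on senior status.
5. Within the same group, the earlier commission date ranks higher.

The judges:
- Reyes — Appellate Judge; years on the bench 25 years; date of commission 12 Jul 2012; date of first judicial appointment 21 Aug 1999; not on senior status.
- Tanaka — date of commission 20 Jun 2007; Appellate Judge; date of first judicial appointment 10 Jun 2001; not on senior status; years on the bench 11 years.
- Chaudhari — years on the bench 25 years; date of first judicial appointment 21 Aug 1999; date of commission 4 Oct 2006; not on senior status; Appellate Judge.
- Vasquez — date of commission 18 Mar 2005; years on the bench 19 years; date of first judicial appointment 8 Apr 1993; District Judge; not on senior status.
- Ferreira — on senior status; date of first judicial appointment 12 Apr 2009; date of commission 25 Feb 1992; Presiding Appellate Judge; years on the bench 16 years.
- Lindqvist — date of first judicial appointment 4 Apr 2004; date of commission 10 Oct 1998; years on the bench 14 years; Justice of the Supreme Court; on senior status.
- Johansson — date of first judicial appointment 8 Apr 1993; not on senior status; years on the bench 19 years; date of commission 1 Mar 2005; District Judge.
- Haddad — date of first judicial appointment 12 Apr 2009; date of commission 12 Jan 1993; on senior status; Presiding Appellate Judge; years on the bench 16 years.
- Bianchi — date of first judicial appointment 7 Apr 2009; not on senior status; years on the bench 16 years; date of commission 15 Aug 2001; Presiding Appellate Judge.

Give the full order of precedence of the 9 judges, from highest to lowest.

By office: Lindqvist (Justice of the Supreme Court); then Ferreira, Haddad and Bianchi (Presiding Appellate Judge); then Chaudhari, Reyes and Tanaka (Appellate Judge); then Johansson and Vasquez (District Judge).
Ferreira, Haddad and Bianchi all have years on the bench 16 years, so the next rule applies.
Among Ferreira, Haddad and Bianchi, by date of first judicial appointment (later first): Ferreira and Haddad (12 Apr 2009) before Bianchi (7 Apr 2009).
Ferreira and Haddad are each on senior status, so the next rule applies.
Among Ferreira and Haddad, by date of commission (earlier first): Ferreira (25 Feb 1992) before Haddad (12 Jan 1993).
Among Chaudhari, Reyes and Tanaka, by years on the bench (higher first): Chaudhari and Reyes (25 years) before Tanaka (11 years).
Chaudhari and Reyes both have date of first judicial appointment 21 Aug 1999, so the next rule applies.
Chaudhari and Reyes are each not on senior status, so the next rule applies.
Among Chaudhari and Reyes, by date of commission (earlier first): Chaudhari (4 Oct 2006) before Reyes (12 Jul 2012).
Johansson and Vasquez both have years on the bench 19 years, so the next rule applies.
Johansson and Vasquez both have date of first judicial appointment 8 Apr 1993, so the next rule applies.
Johansson and Vasquez are each not on senior status, so the next rule applies.
Among Johansson and Vasquez, by date of commission (earlier first): Johansson (1 Mar 2005) before Vasquez (18 Mar 2005).
Full order: Lindqvist, Ferreira, Haddad, Bianchi, Chaudhari, Reyes, Tanaka, Johansson, Vasquez.

Lindqvist, Ferreira, Haddad, Bianchi, Chaudhari, Reyes, Tanaka, Johansson, Vasquez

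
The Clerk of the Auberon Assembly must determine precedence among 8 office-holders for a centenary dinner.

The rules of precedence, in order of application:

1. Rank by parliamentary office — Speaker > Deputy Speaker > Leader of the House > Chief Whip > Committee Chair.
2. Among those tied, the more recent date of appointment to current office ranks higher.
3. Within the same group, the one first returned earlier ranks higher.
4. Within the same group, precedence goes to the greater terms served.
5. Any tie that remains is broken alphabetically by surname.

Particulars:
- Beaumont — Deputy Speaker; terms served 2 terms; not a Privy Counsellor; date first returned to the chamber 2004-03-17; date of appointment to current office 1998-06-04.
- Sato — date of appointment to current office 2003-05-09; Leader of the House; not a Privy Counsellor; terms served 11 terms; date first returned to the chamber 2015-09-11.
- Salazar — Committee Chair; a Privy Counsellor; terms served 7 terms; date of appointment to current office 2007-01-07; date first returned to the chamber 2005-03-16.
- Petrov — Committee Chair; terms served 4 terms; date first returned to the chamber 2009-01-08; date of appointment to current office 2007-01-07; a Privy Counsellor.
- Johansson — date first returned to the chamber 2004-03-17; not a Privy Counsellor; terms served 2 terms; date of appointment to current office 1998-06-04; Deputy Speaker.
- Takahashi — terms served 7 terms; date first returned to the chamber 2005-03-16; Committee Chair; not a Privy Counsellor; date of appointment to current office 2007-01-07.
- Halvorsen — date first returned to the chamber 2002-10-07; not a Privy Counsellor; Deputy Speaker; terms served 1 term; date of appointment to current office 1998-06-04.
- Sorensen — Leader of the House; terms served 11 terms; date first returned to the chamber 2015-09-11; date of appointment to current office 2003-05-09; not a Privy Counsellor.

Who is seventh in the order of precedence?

Takahashi

By parliamentary office: Halvorsen, Beaumont and Johansson (Deputy Speaker); then Sato and Sorensen (Leader of the House); then Salazar, Takahashi and Petrov (Committee Chair).
Halvorsen, Beaumont and Johansson all have date of appointment to current office 1998-06-04, so the next rule applies.
Among Halvorsen, Beaumont and Johansson, by date first returned to the chamber (earlier first): Halvorsen (2002-10-07) before Beaumont and Johansson (2004-03-17).
Beaumont and Johansson both have terms served 2 terms, so the next rule applies.
Among Beaumont and Johansson, alphabetically by surname: Beaumont before Johansson.
Sato and Sorensen both have date of appointment to current office 2003-05-09, so the next rule applies.
Sato and Sorensen both have date first returned to the chamber 2015-09-11, so the next rule applies.
Sato and Sorensen both have terms served 11 terms, so the next rule applies.
Among Sato and Sorensen, alphabetically by surname: Sato before Sorensen.
Salazar, Takahashi and Petrov all have date of appointment to current office 2007-01-07, so the next rule applies.
Among Salazar, Takahashi and Petrov, by date first returned to the chamber (earlier first): Salazar and Takahashi (2005-03-16) before Petrov (2009-01-08).
Salazar and Takahashi both have terms served 7 terms, so the next rule applies.
Among Salazar and Takahashi, alphabetically by surname: Salazar before Takahashi.
Order: Halvorsen, Beaumont, Johansson, Sato, Sorensen, Salazar, Takahashi, Petrov.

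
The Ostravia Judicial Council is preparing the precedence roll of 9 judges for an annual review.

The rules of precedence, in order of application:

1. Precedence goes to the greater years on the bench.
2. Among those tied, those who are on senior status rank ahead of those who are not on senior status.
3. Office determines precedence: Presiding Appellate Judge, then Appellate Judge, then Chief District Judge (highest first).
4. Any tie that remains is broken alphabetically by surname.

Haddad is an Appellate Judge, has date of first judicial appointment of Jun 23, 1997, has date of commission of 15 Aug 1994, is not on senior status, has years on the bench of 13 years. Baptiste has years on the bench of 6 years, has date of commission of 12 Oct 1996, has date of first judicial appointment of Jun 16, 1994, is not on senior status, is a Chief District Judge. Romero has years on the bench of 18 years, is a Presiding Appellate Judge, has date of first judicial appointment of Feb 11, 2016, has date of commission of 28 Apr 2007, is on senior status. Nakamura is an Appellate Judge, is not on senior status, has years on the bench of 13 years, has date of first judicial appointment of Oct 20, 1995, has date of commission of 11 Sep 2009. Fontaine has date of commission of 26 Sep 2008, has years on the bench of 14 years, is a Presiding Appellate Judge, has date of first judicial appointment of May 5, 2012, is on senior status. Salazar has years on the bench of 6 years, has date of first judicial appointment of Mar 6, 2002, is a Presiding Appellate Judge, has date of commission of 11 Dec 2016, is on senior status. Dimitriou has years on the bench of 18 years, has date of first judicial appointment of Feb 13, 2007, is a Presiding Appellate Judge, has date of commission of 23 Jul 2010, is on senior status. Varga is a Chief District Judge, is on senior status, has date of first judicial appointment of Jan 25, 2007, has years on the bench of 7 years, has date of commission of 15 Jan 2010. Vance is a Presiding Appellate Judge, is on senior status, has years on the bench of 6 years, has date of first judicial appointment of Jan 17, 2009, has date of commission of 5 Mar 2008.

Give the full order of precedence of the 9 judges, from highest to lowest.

Dimitriou, Romero, Fontaine, Haddad, Nakamura, Varga, Salazar, Vance, Baptiste

By years on the bench (higher first): Dimitriou and Romero (both 18 years); then Fontaine (14 years); then Haddad and Nakamura (both 13 years); then Varga (7 years); then Salazar, Vance and Baptiste (each 6 years).
Dimitriou and Romero are each on senior status, so the next rule applies.
Dimitriou and Romero are each Presiding Appellate Judge, so the next rule applies.
Among Dimitriou and Romero, alphabetically by surname: Dimitriou before Romero.
Haddad and Nakamura are each not on senior status, so the next rule applies.
Haddad and Nakamura are each Appellate Judge, so the next rule applies.
Among Haddad and Nakamura, alphabetically by surname: Haddad before Nakamura.
Among Salazar, Vance and Baptiste, on senior status before not on senior status: Salazar and Vance (on senior status) before Baptiste (not on senior status).
Salazar and Vance are each Presiding Appellate Judge, so the next rule applies.
Among Salazar and Vance, alphabetically by surname: Salazar before Vance.
Full order: Dimitriou, Romero, Fontaine, Haddad, Nakamura, Varga, Salazar, Vance, Baptiste.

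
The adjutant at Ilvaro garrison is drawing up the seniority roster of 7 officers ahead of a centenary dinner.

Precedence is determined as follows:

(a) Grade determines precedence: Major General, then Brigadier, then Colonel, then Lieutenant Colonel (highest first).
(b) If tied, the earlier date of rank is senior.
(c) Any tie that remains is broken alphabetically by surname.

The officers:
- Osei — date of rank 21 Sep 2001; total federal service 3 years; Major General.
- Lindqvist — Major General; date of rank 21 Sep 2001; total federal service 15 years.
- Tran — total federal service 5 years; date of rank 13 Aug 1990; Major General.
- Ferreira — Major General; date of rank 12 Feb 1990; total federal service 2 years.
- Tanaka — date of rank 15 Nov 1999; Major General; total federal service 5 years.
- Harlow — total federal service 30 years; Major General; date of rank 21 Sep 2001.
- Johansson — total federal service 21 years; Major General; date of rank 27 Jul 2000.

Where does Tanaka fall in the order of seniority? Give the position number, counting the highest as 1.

By grade: Ferreira, Tran, Tanaka, Johansson, Harlow, Lindqvist and Osei (Major General).
Among Ferreira, Tran, Tanaka, Johansson, Harlow, Lindqvist and Osei, by date of rank (earlier first): Ferreira (12 Feb 1990) before Tran (13 Aug 1990) before Tanaka (15 Nov 1999) before Johansson (27 Jul 2000) before Harlow, Lindqvist and Osei (21 Sep 2001).
Among Harlow, Lindqvist and Osei, alphabetically by surname: Harlow before Lindqvist before Osei.
Order: Ferreira, Tran, Tanaka, Johansson, Harlow, Lindqvist, Osei. So position 3.

3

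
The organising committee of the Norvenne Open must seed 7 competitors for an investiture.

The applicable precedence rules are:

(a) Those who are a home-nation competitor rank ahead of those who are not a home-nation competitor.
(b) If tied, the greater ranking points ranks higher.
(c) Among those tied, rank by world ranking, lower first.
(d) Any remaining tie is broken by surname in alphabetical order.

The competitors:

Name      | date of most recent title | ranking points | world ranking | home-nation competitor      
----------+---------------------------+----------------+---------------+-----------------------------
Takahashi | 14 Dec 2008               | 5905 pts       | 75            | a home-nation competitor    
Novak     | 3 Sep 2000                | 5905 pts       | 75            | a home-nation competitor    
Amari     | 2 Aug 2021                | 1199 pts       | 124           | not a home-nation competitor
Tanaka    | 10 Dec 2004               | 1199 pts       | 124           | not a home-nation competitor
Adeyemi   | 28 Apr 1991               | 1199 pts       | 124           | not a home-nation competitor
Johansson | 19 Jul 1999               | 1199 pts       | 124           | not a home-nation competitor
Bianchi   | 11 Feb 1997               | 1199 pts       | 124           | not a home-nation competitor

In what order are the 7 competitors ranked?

Novak, Takahashi, Adeyemi, Amari, Bianchi, Johansson, Tanaka

By the first rule: Novak and Takahashi (both a home-nation competitor); then Adeyemi, Amari, Bianchi, Johansson and Tanaka (each not a home-nation competitor).
Novak and Takahashi both have ranking points 5905 pts, so the next rule applies.
Novak and Takahashi both have world ranking 75, so the next rule applies.
Among Novak and Takahashi, alphabetically by surname: Novak before Takahashi.
Adeyemi, Amari, Bianchi, Johansson and Tanaka all have ranking points 1199 pts, so the next rule applies.
Adeyemi, Amari, Bianchi, Johansson and Tanaka all have world ranking 124, so the next rule applies.
Among Adeyemi, Amari, Bianchi, Johansson and Tanaka, alphabetically by surname: Adeyemi before Amari before Bianchi before Johansson before Tanaka.
Full order: Novak, Takahashi, Adeyemi, Amari, Bianchi, Johansson, Tanaka.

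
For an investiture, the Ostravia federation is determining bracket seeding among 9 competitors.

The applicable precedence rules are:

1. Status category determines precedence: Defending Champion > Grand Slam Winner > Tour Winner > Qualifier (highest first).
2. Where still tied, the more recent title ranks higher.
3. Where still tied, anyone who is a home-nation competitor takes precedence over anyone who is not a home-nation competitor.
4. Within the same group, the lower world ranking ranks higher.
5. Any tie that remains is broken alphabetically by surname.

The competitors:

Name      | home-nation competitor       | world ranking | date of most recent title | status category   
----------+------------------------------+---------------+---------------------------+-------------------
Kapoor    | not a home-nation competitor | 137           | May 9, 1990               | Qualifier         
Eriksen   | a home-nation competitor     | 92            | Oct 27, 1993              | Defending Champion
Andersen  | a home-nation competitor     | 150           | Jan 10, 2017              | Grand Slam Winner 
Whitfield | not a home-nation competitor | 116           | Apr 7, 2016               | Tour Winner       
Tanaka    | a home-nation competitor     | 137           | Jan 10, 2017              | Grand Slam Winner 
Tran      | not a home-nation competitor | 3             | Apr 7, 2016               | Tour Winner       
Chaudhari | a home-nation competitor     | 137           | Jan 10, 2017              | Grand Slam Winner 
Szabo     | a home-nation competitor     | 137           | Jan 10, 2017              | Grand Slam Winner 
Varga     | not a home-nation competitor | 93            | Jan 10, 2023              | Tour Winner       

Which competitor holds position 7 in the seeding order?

Tran

By status category: Eriksen (Defending Champion); then Chaudhari, Szabo, Tanaka and Andersen (Grand Slam Winner); then Varga, Tran and Whitfield (Tour Winner); then Kapoor (Qualifier).
Chaudhari, Szabo, Tanaka and Andersen all have date of most recent title Jan 10, 2017, so the next rule applies.
Chaudhari, Szabo, Tanaka and Andersen are each a home-nation competitor, so the next rule applies.
Among Chaudhari, Szabo, Tanaka and Andersen, by world ranking (lower first): Chaudhari, Szabo and Tanaka (137) before Andersen (150).
Among Chaudhari, Szabo and Tanaka, alphabetically by surname: Chaudhari before Szabo before Tanaka.
Among Varga, Tran and Whitfield, by date of most recent title (later first): Varga (Jan 10, 2023) before Tran and Whitfield (Apr 7, 2016).
Tran and Whitfield are each not a home-nation competitor, so the next rule applies.
Among Tran and Whitfield, by world ranking (lower first): Tran (3) before Whitfield (116).
Order: Eriksen, Chaudhari, Szabo, Tanaka, Andersen, Varga, Tran, Whitfield, Kapoor.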